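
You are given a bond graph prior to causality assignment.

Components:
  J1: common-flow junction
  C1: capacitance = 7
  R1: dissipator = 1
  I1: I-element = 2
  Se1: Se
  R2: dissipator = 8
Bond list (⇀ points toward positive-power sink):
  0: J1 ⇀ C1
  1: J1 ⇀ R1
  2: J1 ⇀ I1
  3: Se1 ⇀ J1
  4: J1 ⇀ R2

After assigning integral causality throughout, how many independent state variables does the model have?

2  (C1, I1 all integral)

b3 |J1  (Se1: effort source, stroke at far end)
b0 |J1  (C1: C, integral causality)
b2 |I1  (I1 integral (f out))
b1 |J1  (common-f at J1 fixed by 2)
b4 |J1  (1-jn J1 has f-setter on 2)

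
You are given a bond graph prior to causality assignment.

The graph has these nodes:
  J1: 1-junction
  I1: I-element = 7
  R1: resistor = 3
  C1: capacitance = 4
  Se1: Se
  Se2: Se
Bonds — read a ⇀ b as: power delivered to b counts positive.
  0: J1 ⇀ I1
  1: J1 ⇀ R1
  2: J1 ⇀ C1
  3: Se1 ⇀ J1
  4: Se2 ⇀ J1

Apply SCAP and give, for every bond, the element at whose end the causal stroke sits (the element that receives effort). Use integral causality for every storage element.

bond 0 stroke at I1
bond 1 stroke at J1
bond 2 stroke at J1
bond 3 stroke at J1
bond 4 stroke at J1

bond 3 |J1  (Se1 fixes effort; stroke away)
bond 4 |J1  (source Se2 imposes e)
bond 0 |I1  (prefer integral on I1)
bond 1 |J1  (J1: bond 0 brought flow, rest push out)
bond 2 |J1  (J1: bond 0 brought flow, rest push out)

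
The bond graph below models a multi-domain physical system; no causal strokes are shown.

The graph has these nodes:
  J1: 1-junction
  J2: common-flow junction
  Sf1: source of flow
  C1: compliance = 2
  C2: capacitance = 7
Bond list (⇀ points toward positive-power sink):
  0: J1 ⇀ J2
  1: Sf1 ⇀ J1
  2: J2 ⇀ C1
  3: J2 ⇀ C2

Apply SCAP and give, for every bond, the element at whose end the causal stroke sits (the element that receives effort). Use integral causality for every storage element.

bond 1 stroke at Sf1  (Sf1 (Sf) sets flow on bond)
bond 0 stroke at J1  (1-jn J1 has f-setter on 1)
bond 2 stroke at J2  (common-f at J2 fixed by 0)
bond 3 stroke at J2  (common-f at J2 fixed by 0)

β0 →J1
β1 →Sf1
β2 →J2
β3 →J2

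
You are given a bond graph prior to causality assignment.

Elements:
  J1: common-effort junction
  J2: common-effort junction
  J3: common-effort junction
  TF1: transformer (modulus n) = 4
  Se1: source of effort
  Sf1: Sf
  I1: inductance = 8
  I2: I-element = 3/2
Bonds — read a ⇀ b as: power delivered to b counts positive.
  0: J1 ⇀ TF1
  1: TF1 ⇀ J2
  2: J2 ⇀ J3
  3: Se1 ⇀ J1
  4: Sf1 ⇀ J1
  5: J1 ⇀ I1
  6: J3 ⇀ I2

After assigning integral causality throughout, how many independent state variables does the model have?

bond 3 →J1  (source Se1 imposes e)
bond 4 →Sf1  (Sf1 (Sf) sets flow on bond)
bond 0 →TF1  (J1: bond 3 brought effort, rest push out)
bond 5 →I1  (J1: bond 3 brought effort, rest push out)
bond 1 →J2  (through TF1, causality passes straight; one stroke at TF1)
bond 2 →J3  (J2: bond 1 brought effort, rest push out)
bond 6 →I2  (0-jn J3 has e-setter on 2)

2  (I1, I2 all integral)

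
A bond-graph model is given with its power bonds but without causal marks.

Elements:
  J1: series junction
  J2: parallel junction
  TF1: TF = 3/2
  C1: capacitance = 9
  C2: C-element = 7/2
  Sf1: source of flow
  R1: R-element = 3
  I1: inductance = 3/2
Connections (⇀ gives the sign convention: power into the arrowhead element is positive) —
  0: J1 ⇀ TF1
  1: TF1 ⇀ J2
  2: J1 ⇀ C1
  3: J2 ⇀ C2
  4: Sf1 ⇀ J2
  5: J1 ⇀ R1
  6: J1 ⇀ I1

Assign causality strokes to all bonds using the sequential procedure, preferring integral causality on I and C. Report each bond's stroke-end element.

#0 stroke→J1
#1 stroke→TF1
#2 stroke→J1
#3 stroke→J2
#4 stroke→Sf1
#5 stroke→J1
#6 stroke→I1

β4 stroke→Sf1  (Sf1: flow source, stroke at near end)
β2 stroke→J1  (C1: C, integral causality)
β3 stroke→J2  (C2 outputs effort q/C2)
β1 stroke→TF1  (J2 effort already set via bond 3)
β0 stroke→J1  (TF1 one-in-one-out from 1)
β6 stroke→I1  (I1 outputs flow p/I1)
β5 stroke→J1  (J1: bond 6 brought flow, rest push out)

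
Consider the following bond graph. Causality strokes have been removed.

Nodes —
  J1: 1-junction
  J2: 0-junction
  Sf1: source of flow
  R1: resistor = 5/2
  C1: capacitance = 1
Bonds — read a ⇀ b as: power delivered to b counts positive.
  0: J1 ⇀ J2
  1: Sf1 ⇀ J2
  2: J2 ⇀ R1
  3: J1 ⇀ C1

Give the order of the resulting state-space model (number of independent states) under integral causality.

1  (C1 all integral)

b1 →Sf1  (Sf1 fixes flow; stroke at Sf1)
b3 →J1  (C1 integral (e out))
b0 →J2  (J1 needs exactly one f-in)
b2 →R1  (0-jn J2 has e-setter on 0)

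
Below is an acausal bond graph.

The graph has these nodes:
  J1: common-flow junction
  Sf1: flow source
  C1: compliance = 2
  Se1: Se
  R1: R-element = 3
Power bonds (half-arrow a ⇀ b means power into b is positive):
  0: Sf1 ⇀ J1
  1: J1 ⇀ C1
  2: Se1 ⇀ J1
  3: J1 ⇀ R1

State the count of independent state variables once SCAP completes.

β0 →Sf1  (source Sf1 imposes f)
β2 →J1  (Se1: effort source, stroke at far end)
β1 →J1  (J1 flow already set via bond 0)
β3 →J1  (common-f at J1 fixed by 0)

1  (C1 all integral)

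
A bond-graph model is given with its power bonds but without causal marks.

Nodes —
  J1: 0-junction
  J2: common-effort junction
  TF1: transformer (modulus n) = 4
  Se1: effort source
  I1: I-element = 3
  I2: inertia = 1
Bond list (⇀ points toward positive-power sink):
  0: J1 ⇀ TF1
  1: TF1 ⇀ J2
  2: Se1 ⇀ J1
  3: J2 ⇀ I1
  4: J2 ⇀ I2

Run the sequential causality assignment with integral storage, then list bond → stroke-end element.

#0 →TF1
#1 →J2
#2 →J1
#3 →I1
#4 →I2

bond 2 stroke→J1  (Se1: effort source, stroke at far end)
bond 0 stroke→TF1  (common-e at J1 fixed by 2)
bond 1 stroke→J2  (TF1 one-in-one-out from 0)
bond 3 stroke→I1  (common-e at J2 fixed by 1)
bond 4 stroke→I2  (common-e at J2 fixed by 1)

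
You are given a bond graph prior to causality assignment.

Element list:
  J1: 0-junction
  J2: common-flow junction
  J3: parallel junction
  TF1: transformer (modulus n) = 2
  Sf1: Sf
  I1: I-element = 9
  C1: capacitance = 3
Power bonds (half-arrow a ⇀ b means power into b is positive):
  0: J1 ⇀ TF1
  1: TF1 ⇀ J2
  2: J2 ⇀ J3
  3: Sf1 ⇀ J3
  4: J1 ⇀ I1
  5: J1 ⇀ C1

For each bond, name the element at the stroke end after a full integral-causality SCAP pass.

#3 stroke at Sf1  (Sf1 (Sf) sets flow on bond)
#2 stroke at J3  (closing 0-jn rule on J3)
#1 stroke at J2  (J2 flow already set via bond 2)
#0 stroke at TF1  (TF TF1: opposite of bond 1)
#4 stroke at I1  (prefer integral on I1)
#5 stroke at J1  (only one effort-in slot at J1)

#0 |TF1
#1 |J2
#2 |J3
#3 |Sf1
#4 |I1
#5 |J1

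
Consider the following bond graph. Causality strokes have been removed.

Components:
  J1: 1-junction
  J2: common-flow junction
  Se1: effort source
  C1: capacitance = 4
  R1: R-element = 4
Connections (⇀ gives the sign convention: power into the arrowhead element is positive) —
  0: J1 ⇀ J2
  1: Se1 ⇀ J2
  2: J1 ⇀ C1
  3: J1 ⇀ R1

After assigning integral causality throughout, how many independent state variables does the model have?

1  (C1 all integral)

bond 1 |J2  (Se1 (Se) sets effort on bond)
bond 0 |J1  (J2: last free bond brings flow in)
bond 2 |J1  (C1: C, integral causality)
bond 3 |R1  (J1: last free bond brings flow in)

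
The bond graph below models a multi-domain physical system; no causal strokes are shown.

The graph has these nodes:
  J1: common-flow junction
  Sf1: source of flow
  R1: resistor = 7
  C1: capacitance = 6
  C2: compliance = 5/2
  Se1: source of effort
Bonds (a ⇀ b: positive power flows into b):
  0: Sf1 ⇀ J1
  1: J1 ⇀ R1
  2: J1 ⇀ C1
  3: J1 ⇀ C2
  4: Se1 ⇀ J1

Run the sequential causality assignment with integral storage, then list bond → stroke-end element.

β0 stroke at Sf1
β1 stroke at J1
β2 stroke at J1
β3 stroke at J1
β4 stroke at J1

bond 0 stroke→Sf1  (Sf1 fixes flow; stroke at Sf1)
bond 4 stroke→J1  (Se1 fixes effort; stroke away)
bond 1 stroke→J1  (1-jn J1 has f-setter on 0)
bond 2 stroke→J1  (common-f at J1 fixed by 0)
bond 3 stroke→J1  (J1: bond 0 brought flow, rest push out)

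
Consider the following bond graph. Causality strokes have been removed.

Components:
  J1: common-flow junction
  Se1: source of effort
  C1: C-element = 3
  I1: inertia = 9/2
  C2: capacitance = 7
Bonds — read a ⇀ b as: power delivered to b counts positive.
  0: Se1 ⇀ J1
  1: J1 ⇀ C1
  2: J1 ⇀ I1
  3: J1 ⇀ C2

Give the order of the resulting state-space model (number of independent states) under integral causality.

3  (C1, C2, I1 all integral)

bond 0 stroke at J1  (Se1 fixes effort; stroke away)
bond 1 stroke at J1  (prefer integral on C1)
bond 2 stroke at I1  (I1 outputs flow p/I1)
bond 3 stroke at J1  (J1 flow already set via bond 2)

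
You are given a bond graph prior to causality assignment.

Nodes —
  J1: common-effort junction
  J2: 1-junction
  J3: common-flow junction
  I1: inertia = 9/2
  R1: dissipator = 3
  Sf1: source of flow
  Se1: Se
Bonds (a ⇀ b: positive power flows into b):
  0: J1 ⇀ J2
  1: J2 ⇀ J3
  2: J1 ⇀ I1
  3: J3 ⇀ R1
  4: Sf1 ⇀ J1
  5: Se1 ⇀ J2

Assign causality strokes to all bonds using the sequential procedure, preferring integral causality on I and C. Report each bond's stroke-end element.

b4 stroke at Sf1  (Sf1 (Sf) sets flow on bond)
b5 stroke at J2  (source Se1 imposes e)
b2 stroke at I1  (I1 integral (f out))
b0 stroke at J1  (closing 0-jn rule on J1)
b1 stroke at J2  (J2 flow already set via bond 0)
b3 stroke at J3  (J3: bond 1 brought flow, rest push out)

β0 stroke→J1
β1 stroke→J2
β2 stroke→I1
β3 stroke→J3
β4 stroke→Sf1
β5 stroke→J2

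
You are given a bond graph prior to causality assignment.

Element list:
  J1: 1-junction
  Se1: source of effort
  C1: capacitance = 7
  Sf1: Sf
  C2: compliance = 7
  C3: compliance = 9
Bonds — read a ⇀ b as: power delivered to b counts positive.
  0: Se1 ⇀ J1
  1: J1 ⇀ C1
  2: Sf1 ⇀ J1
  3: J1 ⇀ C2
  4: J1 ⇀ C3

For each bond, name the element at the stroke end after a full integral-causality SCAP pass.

#0 →J1
#1 →J1
#2 →Sf1
#3 →J1
#4 →J1

b0 →J1  (source Se1 imposes e)
b2 →Sf1  (source Sf1 imposes f)
b1 →J1  (J1 flow already set via bond 2)
b3 →J1  (common-f at J1 fixed by 2)
b4 →J1  (J1: bond 2 brought flow, rest push out)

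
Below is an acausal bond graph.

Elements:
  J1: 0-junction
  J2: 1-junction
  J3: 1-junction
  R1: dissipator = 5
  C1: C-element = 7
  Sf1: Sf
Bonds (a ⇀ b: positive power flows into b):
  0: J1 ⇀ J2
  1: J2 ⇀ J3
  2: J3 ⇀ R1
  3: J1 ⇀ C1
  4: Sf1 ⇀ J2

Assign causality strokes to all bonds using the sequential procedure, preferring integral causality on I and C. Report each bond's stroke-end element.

#0 stroke at J2
#1 stroke at J2
#2 stroke at J3
#3 stroke at J1
#4 stroke at Sf1

bond 4 stroke at Sf1  (source Sf1 imposes f)
bond 0 stroke at J2  (J2: bond 4 brought flow, rest push out)
bond 1 stroke at J2  (common-f at J2 fixed by 4)
bond 2 stroke at J3  (1-jn J3 has f-setter on 1)
bond 3 stroke at J1  (closing 0-jn rule on J1)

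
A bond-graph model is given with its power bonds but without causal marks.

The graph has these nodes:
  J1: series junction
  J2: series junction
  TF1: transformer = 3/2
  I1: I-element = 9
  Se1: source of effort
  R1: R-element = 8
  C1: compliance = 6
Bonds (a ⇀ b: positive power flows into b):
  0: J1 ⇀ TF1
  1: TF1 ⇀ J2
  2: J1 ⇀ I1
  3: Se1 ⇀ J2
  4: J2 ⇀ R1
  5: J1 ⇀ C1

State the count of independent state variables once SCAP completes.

b3 stroke→J2  (Se1 fixes effort; stroke away)
b2 stroke→I1  (I1 outputs flow p/I1)
b0 stroke→J1  (J1 flow already set via bond 2)
b5 stroke→J1  (common-f at J1 fixed by 2)
b1 stroke→TF1  (through TF1, causality passes straight; one stroke at TF1)
b4 stroke→J2  (J2 flow already set via bond 1)

2  (C1, I1 all integral)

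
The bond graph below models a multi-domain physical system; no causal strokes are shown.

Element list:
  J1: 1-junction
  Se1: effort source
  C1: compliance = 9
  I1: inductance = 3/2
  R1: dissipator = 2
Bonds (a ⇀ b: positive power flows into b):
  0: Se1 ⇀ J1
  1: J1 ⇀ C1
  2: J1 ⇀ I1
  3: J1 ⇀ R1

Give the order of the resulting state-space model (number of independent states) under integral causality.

b0 stroke at J1  (Se1 fixes effort; stroke away)
b1 stroke at J1  (C1 integral (e out))
b2 stroke at I1  (prefer integral on I1)
b3 stroke at J1  (1-jn J1 has f-setter on 2)

2  (C1, I1 all integral)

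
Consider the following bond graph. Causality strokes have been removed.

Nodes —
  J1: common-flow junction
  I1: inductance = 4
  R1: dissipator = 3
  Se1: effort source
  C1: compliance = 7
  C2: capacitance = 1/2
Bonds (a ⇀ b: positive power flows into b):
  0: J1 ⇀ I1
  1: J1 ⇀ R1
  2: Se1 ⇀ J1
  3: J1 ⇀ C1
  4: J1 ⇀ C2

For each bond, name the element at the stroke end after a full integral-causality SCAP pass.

bond 2 →J1  (Se1 (Se) sets effort on bond)
bond 0 →I1  (I1 integral (f out))
bond 1 →J1  (J1 flow already set via bond 0)
bond 3 →J1  (J1: bond 0 brought flow, rest push out)
bond 4 →J1  (common-f at J1 fixed by 0)

β0 stroke at I1
β1 stroke at J1
β2 stroke at J1
β3 stroke at J1
β4 stroke at J1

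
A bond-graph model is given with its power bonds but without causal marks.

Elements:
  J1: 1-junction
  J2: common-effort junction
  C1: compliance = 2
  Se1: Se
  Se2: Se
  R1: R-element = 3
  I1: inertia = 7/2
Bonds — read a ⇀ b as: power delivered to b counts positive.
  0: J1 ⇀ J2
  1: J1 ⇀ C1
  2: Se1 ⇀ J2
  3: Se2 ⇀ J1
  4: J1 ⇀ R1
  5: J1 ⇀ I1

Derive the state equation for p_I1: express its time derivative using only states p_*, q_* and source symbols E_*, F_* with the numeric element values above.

dp_I1/dt = -E_Se1 + E_Se2 - 6*p_I1/7 - q_C1/2

bond 2 |J2  (source Se1 imposes e)
bond 3 |J1  (Se2 (Se) sets effort on bond)
bond 0 |J1  (common-e at J2 fixed by 2)
bond 1 |J1  (C1: C, integral causality)
bond 5 |I1  (I1 outputs flow p/I1)
bond 4 |J1  (J1 flow already set via bond 5)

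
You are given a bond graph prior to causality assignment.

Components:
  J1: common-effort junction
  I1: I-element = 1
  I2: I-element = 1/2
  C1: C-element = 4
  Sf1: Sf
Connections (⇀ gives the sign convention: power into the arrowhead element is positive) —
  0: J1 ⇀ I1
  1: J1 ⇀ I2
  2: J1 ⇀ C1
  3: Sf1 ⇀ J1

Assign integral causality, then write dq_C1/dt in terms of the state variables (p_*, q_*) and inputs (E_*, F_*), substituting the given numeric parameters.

dq_C1/dt = F_Sf1 - p_I1 - 2*p_I2

b3 |Sf1  (Sf1 (Sf) sets flow on bond)
b0 |I1  (I1 integral (f out))
b1 |I2  (I2 outputs flow p/I2)
b2 |J1  (only one effort-in slot at J1)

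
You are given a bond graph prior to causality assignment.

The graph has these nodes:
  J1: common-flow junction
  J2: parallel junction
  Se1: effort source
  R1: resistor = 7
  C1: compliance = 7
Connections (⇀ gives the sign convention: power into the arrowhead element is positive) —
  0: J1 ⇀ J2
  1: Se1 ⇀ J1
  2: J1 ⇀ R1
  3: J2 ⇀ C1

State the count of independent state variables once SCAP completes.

#1 |J1  (source Se1 imposes e)
#3 |J2  (C1 outputs effort q/C1)
#0 |J1  (J2: bond 3 brought effort, rest push out)
#2 |R1  (J1 needs exactly one f-in)

1  (C1 all integral)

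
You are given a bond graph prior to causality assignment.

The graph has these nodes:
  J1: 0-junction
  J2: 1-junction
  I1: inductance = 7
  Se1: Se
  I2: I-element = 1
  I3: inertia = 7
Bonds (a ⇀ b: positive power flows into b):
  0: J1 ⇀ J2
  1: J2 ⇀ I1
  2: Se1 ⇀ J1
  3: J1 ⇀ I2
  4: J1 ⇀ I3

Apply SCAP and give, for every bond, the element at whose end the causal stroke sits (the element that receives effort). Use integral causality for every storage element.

b2 →J1  (Se1 fixes effort; stroke away)
b0 →J2  (J1: bond 2 brought effort, rest push out)
b3 →I2  (0-jn J1 has e-setter on 2)
b4 →I3  (0-jn J1 has e-setter on 2)
b1 →I1  (closing 1-jn rule on J2)

b0 stroke at J2
b1 stroke at I1
b2 stroke at J1
b3 stroke at I2
b4 stroke at I3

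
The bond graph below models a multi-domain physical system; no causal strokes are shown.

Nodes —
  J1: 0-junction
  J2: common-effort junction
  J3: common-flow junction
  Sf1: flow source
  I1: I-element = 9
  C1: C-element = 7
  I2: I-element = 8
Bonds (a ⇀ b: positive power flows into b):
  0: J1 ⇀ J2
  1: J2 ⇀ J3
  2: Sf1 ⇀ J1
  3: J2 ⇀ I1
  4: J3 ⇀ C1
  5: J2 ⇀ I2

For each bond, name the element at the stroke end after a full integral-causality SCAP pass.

#2 →Sf1  (source Sf1 imposes f)
#0 →J1  (J1 needs exactly one e-in)
#3 →I1  (I1 outputs flow p/I1)
#4 →J3  (C1: C, integral causality)
#1 →J2  (only one flow-in slot at J3)
#5 →I2  (common-e at J2 fixed by 1)

bond 0 stroke→J1
bond 1 stroke→J2
bond 2 stroke→Sf1
bond 3 stroke→I1
bond 4 stroke→J3
bond 5 stroke→I2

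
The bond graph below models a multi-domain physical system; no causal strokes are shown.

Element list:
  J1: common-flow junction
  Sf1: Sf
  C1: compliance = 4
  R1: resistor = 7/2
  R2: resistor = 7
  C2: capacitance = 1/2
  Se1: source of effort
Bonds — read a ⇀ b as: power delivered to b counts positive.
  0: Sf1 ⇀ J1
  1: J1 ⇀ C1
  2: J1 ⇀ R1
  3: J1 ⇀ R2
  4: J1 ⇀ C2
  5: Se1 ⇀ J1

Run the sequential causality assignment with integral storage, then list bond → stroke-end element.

#0 stroke→Sf1  (source Sf1 imposes f)
#5 stroke→J1  (Se1 fixes effort; stroke away)
#1 stroke→J1  (common-f at J1 fixed by 0)
#2 stroke→J1  (1-jn J1 has f-setter on 0)
#3 stroke→J1  (J1: bond 0 brought flow, rest push out)
#4 stroke→J1  (1-jn J1 has f-setter on 0)

β0 stroke→Sf1
β1 stroke→J1
β2 stroke→J1
β3 stroke→J1
β4 stroke→J1
β5 stroke→J1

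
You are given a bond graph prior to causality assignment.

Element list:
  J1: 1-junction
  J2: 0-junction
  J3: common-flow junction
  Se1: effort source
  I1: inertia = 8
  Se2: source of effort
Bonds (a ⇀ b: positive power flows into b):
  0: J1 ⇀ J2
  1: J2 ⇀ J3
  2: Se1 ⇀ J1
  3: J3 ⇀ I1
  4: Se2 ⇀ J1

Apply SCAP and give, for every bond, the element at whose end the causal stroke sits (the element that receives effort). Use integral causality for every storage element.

#0 stroke at J2
#1 stroke at J3
#2 stroke at J1
#3 stroke at I1
#4 stroke at J1

b2 stroke at J1  (source Se1 imposes e)
b4 stroke at J1  (Se2: effort source, stroke at far end)
b0 stroke at J2  (only one flow-in slot at J1)
b1 stroke at J3  (0-jn J2 has e-setter on 0)
b3 stroke at I1  (J3 needs exactly one f-in)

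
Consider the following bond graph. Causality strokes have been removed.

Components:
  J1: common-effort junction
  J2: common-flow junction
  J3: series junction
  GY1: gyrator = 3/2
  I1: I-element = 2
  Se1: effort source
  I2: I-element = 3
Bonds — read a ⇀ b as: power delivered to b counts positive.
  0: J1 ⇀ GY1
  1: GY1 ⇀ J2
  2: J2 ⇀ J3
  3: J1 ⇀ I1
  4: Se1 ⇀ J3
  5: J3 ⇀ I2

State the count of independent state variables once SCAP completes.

2  (I1, I2 all integral)

b4 →J3  (Se1 (Se) sets effort on bond)
b3 →I1  (I1 integral (f out))
b0 →J1  (J1: last free bond brings effort in)
b1 →J2  (through GY1, causality inverts; strokes same side of GY1)
b2 →J3  (only one flow-in slot at J2)
b5 →I2  (J3 needs exactly one f-in)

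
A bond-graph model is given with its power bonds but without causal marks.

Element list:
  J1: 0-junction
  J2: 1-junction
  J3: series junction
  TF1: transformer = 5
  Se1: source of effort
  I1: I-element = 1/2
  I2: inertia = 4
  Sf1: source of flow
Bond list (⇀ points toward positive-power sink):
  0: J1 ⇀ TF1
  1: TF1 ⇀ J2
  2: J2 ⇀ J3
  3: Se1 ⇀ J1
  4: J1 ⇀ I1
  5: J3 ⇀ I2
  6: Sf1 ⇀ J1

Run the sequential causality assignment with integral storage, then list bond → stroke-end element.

#0 stroke→TF1
#1 stroke→J2
#2 stroke→J3
#3 stroke→J1
#4 stroke→I1
#5 stroke→I2
#6 stroke→Sf1

β3 |J1  (Se1 fixes effort; stroke away)
β6 |Sf1  (source Sf1 imposes f)
β0 |TF1  (common-e at J1 fixed by 3)
β4 |I1  (J1 effort already set via bond 3)
β1 |J2  (TF TF1: opposite of bond 0)
β2 |J3  (J2 needs exactly one f-in)
β5 |I2  (J3: last free bond brings flow in)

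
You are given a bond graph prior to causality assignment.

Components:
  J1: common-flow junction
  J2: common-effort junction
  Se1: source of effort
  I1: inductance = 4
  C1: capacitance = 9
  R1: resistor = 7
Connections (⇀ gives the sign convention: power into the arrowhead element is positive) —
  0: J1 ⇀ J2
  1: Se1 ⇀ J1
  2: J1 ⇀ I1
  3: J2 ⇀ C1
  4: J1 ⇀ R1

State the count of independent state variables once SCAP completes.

2  (C1, I1 all integral)

b1 |J1  (source Se1 imposes e)
b2 |I1  (I1: I, integral causality)
b0 |J1  (J1 flow already set via bond 2)
b4 |J1  (J1: bond 2 brought flow, rest push out)
b3 |J2  (J2 needs exactly one e-in)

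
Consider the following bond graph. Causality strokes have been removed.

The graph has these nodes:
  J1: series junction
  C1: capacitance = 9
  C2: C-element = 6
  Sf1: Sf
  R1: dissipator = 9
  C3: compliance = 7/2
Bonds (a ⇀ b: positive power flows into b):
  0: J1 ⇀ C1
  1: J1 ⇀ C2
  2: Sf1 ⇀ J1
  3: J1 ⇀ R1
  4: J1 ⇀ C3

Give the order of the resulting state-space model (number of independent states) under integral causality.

3  (C1, C2, C3 all integral)

#2 stroke→Sf1  (source Sf1 imposes f)
#0 stroke→J1  (1-jn J1 has f-setter on 2)
#1 stroke→J1  (1-jn J1 has f-setter on 2)
#3 stroke→J1  (J1: bond 2 brought flow, rest push out)
#4 stroke→J1  (common-f at J1 fixed by 2)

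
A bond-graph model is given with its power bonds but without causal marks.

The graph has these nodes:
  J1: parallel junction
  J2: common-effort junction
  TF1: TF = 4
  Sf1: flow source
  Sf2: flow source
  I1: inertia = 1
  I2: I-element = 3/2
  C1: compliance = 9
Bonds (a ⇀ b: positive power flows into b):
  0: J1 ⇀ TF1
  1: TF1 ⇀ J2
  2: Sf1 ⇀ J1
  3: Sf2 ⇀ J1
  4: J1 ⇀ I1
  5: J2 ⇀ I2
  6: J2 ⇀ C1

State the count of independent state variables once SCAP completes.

bond 2 |Sf1  (Sf1: flow source, stroke at near end)
bond 3 |Sf2  (source Sf2 imposes f)
bond 4 |I1  (prefer integral on I1)
bond 0 |J1  (J1 needs exactly one e-in)
bond 1 |TF1  (TF1 one-in-one-out from 0)
bond 5 |I2  (I2 integral (f out))
bond 6 |J2  (only one effort-in slot at J2)

3  (C1, I1, I2 all integral)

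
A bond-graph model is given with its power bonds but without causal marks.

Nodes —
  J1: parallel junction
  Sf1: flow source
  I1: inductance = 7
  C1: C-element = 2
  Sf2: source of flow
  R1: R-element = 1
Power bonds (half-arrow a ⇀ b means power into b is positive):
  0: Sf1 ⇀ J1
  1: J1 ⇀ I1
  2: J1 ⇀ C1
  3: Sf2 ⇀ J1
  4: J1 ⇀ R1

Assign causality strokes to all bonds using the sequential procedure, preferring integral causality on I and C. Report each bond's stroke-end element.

β0 |Sf1  (Sf1: flow source, stroke at near end)
β3 |Sf2  (Sf2 (Sf) sets flow on bond)
β1 |I1  (I1 outputs flow p/I1)
β2 |J1  (prefer integral on C1)
β4 |R1  (J1 effort already set via bond 2)

b0 |Sf1
b1 |I1
b2 |J1
b3 |Sf2
b4 |R1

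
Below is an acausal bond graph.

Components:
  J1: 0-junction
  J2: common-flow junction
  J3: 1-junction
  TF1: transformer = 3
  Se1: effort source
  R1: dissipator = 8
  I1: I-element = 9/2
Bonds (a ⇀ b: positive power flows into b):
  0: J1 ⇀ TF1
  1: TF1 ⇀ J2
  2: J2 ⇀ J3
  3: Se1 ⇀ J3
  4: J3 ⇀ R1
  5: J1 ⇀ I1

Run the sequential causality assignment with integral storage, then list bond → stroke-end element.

bond 0 stroke at J1
bond 1 stroke at TF1
bond 2 stroke at J2
bond 3 stroke at J3
bond 4 stroke at J3
bond 5 stroke at I1

β3 stroke→J3  (source Se1 imposes e)
β5 stroke→I1  (prefer integral on I1)
β0 stroke→J1  (J1: last free bond brings effort in)
β1 stroke→TF1  (TF1: transformer flips bond 0)
β2 stroke→J2  (common-f at J2 fixed by 1)
β4 stroke→J3  (common-f at J3 fixed by 2)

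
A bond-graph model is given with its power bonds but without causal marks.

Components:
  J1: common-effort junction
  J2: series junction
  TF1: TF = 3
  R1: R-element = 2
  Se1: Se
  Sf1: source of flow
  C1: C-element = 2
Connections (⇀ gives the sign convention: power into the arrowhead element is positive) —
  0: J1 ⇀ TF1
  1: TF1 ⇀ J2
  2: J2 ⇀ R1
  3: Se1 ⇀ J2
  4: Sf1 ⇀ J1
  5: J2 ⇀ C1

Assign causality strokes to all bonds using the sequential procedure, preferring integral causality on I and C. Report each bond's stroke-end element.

bond 3 |J2  (Se1 (Se) sets effort on bond)
bond 4 |Sf1  (Sf1 fixes flow; stroke at Sf1)
bond 0 |J1  (J1 needs exactly one e-in)
bond 1 |TF1  (TF1: transformer flips bond 0)
bond 2 |J2  (common-f at J2 fixed by 1)
bond 5 |J2  (J2: bond 1 brought flow, rest push out)

b0 stroke at J1
b1 stroke at TF1
b2 stroke at J2
b3 stroke at J2
b4 stroke at Sf1
b5 stroke at J2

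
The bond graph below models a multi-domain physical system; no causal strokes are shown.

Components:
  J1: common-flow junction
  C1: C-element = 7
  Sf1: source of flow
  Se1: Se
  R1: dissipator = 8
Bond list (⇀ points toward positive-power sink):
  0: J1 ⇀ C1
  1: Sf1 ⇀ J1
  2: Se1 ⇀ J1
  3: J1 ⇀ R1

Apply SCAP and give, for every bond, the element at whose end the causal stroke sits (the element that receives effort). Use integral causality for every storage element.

b0 |J1
b1 |Sf1
b2 |J1
b3 |J1

#1 stroke at Sf1  (Sf1: flow source, stroke at near end)
#2 stroke at J1  (Se1 (Se) sets effort on bond)
#0 stroke at J1  (1-jn J1 has f-setter on 1)
#3 stroke at J1  (1-jn J1 has f-setter on 1)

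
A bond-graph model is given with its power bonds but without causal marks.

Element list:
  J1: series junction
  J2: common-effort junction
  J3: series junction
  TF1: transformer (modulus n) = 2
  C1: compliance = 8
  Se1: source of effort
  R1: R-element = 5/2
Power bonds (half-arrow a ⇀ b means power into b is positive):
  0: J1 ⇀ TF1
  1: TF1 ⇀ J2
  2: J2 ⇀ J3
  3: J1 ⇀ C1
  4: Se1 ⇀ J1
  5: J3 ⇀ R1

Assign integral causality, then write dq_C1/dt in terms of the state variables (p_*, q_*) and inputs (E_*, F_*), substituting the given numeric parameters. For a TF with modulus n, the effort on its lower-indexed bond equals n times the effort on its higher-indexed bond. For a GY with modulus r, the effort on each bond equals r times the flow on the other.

dq_C1/dt = E_Se1/10 - q_C1/80

b4 →J1  (Se1 (Se) sets effort on bond)
b3 →J1  (C1 outputs effort q/C1)
b0 →TF1  (J1: last free bond brings flow in)
b1 →J2  (through TF1, causality passes straight; one stroke at TF1)
b2 →J3  (0-jn J2 has e-setter on 1)
b5 →R1  (closing 1-jn rule on J3)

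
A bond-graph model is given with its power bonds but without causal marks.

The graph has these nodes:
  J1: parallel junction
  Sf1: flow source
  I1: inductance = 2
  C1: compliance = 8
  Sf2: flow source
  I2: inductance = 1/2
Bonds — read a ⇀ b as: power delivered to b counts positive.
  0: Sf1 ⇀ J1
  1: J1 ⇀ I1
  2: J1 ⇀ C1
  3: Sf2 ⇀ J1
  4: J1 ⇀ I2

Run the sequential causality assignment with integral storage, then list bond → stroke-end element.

#0 stroke at Sf1  (source Sf1 imposes f)
#3 stroke at Sf2  (Sf2 fixes flow; stroke at Sf2)
#1 stroke at I1  (I1: I, integral causality)
#2 stroke at J1  (C1 integral (e out))
#4 stroke at I2  (0-jn J1 has e-setter on 2)

β0 stroke→Sf1
β1 stroke→I1
β2 stroke→J1
β3 stroke→Sf2
β4 stroke→I2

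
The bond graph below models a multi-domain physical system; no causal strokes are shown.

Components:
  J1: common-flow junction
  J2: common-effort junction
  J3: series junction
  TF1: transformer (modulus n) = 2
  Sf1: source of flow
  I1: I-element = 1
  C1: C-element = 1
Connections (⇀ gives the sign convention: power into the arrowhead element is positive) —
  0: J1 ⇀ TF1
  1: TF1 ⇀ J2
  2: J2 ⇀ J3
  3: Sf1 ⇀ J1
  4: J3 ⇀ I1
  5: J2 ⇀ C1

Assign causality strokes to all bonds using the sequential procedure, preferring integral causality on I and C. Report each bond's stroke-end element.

b0 |J1
b1 |TF1
b2 |J3
b3 |Sf1
b4 |I1
b5 |J2

bond 3 stroke→Sf1  (source Sf1 imposes f)
bond 0 stroke→J1  (common-f at J1 fixed by 3)
bond 1 stroke→TF1  (through TF1, causality passes straight; one stroke at TF1)
bond 4 stroke→I1  (I1 outputs flow p/I1)
bond 2 stroke→J3  (J3: bond 4 brought flow, rest push out)
bond 5 stroke→J2  (only one effort-in slot at J2)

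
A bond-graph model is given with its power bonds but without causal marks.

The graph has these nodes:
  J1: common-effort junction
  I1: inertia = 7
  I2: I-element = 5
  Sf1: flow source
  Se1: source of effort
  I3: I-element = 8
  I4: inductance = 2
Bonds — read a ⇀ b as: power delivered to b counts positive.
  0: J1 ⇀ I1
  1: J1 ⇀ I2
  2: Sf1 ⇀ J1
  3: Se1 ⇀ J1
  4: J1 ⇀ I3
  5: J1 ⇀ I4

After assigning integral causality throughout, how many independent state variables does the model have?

b2 |Sf1  (Sf1 fixes flow; stroke at Sf1)
b3 |J1  (source Se1 imposes e)
b0 |I1  (0-jn J1 has e-setter on 3)
b1 |I2  (J1 effort already set via bond 3)
b4 |I3  (0-jn J1 has e-setter on 3)
b5 |I4  (0-jn J1 has e-setter on 3)

4  (I1, I2, I3, I4 all integral)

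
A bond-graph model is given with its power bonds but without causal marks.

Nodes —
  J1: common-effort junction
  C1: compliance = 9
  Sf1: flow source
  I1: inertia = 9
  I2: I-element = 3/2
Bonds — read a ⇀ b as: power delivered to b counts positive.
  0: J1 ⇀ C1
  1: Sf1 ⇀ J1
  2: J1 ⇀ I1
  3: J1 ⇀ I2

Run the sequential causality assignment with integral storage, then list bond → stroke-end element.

β1 stroke→Sf1  (source Sf1 imposes f)
β0 stroke→J1  (C1 outputs effort q/C1)
β2 stroke→I1  (J1: bond 0 brought effort, rest push out)
β3 stroke→I2  (J1 effort already set via bond 0)

bond 0 →J1
bond 1 →Sf1
bond 2 →I1
bond 3 →I2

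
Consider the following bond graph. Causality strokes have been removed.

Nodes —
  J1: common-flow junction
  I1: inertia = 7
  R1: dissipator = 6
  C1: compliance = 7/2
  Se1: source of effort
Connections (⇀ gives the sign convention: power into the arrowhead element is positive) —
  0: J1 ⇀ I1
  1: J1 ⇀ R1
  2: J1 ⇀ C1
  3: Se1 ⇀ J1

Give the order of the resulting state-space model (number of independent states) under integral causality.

2  (C1, I1 all integral)

β3 →J1  (Se1 fixes effort; stroke away)
β0 →I1  (prefer integral on I1)
β1 →J1  (J1: bond 0 brought flow, rest push out)
β2 →J1  (J1 flow already set via bond 0)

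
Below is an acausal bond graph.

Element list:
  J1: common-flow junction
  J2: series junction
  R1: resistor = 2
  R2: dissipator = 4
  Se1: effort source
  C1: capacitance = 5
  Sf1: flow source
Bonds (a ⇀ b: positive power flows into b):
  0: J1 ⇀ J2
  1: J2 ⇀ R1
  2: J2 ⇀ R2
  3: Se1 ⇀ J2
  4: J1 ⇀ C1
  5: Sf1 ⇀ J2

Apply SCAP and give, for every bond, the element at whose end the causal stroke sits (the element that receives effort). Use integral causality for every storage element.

b0 stroke at J2
b1 stroke at J2
b2 stroke at J2
b3 stroke at J2
b4 stroke at J1
b5 stroke at Sf1

bond 3 stroke at J2  (Se1: effort source, stroke at far end)
bond 5 stroke at Sf1  (source Sf1 imposes f)
bond 0 stroke at J2  (common-f at J2 fixed by 5)
bond 1 stroke at J2  (J2 flow already set via bond 5)
bond 2 stroke at J2  (J2 flow already set via bond 5)
bond 4 stroke at J1  (J1 flow already set via bond 0)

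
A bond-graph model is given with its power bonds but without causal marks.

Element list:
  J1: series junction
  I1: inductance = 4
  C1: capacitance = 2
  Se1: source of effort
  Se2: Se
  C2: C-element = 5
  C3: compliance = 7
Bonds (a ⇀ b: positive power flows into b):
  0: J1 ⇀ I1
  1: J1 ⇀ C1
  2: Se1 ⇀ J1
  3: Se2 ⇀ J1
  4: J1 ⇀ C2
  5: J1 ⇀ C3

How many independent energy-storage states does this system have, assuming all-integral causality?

4  (C1, C2, C3, I1 all integral)

b2 →J1  (source Se1 imposes e)
b3 →J1  (source Se2 imposes e)
b0 →I1  (I1: I, integral causality)
b1 →J1  (common-f at J1 fixed by 0)
b4 →J1  (common-f at J1 fixed by 0)
b5 →J1  (J1 flow already set via bond 0)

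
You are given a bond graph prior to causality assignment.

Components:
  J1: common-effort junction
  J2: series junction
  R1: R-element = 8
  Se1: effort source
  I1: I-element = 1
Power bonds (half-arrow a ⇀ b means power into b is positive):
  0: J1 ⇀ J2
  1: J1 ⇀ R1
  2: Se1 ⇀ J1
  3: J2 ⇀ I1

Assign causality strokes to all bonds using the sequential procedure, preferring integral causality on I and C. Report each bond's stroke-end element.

bond 2 stroke at J1  (Se1 fixes effort; stroke away)
bond 0 stroke at J2  (J1: bond 2 brought effort, rest push out)
bond 1 stroke at R1  (J1 effort already set via bond 2)
bond 3 stroke at I1  (J2 needs exactly one f-in)

b0 |J2
b1 |R1
b2 |J1
b3 |I1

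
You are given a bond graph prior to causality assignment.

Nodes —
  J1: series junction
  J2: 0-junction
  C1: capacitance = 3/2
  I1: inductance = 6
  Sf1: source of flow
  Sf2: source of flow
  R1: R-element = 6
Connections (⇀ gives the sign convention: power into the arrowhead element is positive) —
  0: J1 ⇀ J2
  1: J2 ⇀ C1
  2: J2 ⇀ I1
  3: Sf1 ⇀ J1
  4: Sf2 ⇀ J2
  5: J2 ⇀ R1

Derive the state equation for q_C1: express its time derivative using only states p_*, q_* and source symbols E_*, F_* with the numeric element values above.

dq_C1/dt = F_Sf1 + F_Sf2 - p_I1/6 - q_C1/9

bond 3 →Sf1  (Sf1 (Sf) sets flow on bond)
bond 4 →Sf2  (source Sf2 imposes f)
bond 0 →J1  (1-jn J1 has f-setter on 3)
bond 1 →J2  (C1 integral (e out))
bond 2 →I1  (0-jn J2 has e-setter on 1)
bond 5 →R1  (J2 effort already set via bond 1)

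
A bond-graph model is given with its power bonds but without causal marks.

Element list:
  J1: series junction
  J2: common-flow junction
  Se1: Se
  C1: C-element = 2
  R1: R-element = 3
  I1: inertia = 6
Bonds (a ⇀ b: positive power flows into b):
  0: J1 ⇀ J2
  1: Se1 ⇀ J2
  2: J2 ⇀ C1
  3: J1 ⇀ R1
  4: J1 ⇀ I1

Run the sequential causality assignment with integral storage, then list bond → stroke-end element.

#1 →J2  (Se1: effort source, stroke at far end)
#2 →J2  (C1: C, integral causality)
#0 →J1  (J2: last free bond brings flow in)
#4 →I1  (prefer integral on I1)
#3 →J1  (J1: bond 4 brought flow, rest push out)

β0 |J1
β1 |J2
β2 |J2
β3 |J1
β4 |I1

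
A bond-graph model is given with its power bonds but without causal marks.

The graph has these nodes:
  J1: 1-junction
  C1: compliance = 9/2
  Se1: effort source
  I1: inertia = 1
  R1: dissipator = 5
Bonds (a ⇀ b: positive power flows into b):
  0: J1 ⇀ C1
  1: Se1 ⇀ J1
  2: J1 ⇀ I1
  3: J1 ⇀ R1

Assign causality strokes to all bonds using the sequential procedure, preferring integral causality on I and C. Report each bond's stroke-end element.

bond 1 |J1  (Se1 fixes effort; stroke away)
bond 0 |J1  (prefer integral on C1)
bond 2 |I1  (I1 integral (f out))
bond 3 |J1  (1-jn J1 has f-setter on 2)

bond 0 |J1
bond 1 |J1
bond 2 |I1
bond 3 |J1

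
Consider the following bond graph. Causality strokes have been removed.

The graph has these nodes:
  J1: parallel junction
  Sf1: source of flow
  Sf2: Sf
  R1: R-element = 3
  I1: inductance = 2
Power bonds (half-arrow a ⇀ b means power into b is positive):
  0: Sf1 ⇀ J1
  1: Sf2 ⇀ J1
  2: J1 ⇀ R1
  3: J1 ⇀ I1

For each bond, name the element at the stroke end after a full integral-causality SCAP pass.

#0 stroke→Sf1
#1 stroke→Sf2
#2 stroke→J1
#3 stroke→I1

b0 →Sf1  (source Sf1 imposes f)
b1 →Sf2  (source Sf2 imposes f)
b3 →I1  (I1 outputs flow p/I1)
b2 →J1  (J1 needs exactly one e-in)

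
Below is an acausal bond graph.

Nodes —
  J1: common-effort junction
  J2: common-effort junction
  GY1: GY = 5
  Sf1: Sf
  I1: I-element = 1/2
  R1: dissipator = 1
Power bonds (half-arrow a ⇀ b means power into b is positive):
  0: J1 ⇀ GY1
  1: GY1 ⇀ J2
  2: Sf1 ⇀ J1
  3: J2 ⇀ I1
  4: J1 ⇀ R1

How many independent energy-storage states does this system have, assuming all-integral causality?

#2 stroke at Sf1  (Sf1 fixes flow; stroke at Sf1)
#3 stroke at I1  (I1: I, integral causality)
#1 stroke at J2  (J2 needs exactly one e-in)
#0 stroke at J1  (through GY1, causality inverts; strokes same side of GY1)
#4 stroke at R1  (common-e at J1 fixed by 0)

1  (I1 all integral)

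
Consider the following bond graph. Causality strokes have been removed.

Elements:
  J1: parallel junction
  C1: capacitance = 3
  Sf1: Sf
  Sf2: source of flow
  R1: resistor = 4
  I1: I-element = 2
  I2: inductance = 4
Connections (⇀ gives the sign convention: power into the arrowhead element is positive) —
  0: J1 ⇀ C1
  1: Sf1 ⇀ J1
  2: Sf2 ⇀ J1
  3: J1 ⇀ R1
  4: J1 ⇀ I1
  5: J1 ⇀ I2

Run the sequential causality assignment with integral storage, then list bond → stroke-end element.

#0 stroke at J1
#1 stroke at Sf1
#2 stroke at Sf2
#3 stroke at R1
#4 stroke at I1
#5 stroke at I2

b1 |Sf1  (Sf1 fixes flow; stroke at Sf1)
b2 |Sf2  (Sf2: flow source, stroke at near end)
b0 |J1  (C1: C, integral causality)
b3 |R1  (J1: bond 0 brought effort, rest push out)
b4 |I1  (J1: bond 0 brought effort, rest push out)
b5 |I2  (J1 effort already set via bond 0)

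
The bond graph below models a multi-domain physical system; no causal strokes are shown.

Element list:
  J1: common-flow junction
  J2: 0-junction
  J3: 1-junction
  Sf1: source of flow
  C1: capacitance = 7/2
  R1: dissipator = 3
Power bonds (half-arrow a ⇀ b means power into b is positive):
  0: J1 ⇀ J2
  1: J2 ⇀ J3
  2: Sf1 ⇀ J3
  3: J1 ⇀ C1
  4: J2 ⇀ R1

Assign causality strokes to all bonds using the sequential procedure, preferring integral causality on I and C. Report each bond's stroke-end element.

β2 stroke at Sf1  (Sf1 (Sf) sets flow on bond)
β1 stroke at J3  (J3 flow already set via bond 2)
β3 stroke at J1  (C1 integral (e out))
β0 stroke at J2  (only one flow-in slot at J1)
β4 stroke at R1  (J2: bond 0 brought effort, rest push out)

β0 |J2
β1 |J3
β2 |Sf1
β3 |J1
β4 |R1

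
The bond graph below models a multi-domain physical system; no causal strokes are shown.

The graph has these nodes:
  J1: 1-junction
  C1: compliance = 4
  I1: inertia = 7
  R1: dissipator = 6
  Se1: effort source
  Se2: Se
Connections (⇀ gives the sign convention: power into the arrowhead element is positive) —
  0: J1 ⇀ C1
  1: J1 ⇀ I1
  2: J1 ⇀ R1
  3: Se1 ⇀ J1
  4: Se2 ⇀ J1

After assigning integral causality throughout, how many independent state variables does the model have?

β3 stroke→J1  (source Se1 imposes e)
β4 stroke→J1  (Se2 fixes effort; stroke away)
β0 stroke→J1  (C1: C, integral causality)
β1 stroke→I1  (I1 outputs flow p/I1)
β2 stroke→J1  (J1: bond 1 brought flow, rest push out)

2  (C1, I1 all integral)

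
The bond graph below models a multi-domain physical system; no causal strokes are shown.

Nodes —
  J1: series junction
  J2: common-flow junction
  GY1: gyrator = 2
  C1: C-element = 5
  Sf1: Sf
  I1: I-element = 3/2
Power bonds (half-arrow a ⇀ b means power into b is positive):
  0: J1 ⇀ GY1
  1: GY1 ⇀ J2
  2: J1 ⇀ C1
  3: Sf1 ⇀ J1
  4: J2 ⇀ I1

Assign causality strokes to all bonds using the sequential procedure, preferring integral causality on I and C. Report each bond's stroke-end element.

#3 stroke→Sf1  (Sf1 (Sf) sets flow on bond)
#0 stroke→J1  (1-jn J1 has f-setter on 3)
#2 stroke→J1  (1-jn J1 has f-setter on 3)
#1 stroke→J2  (GY1: gyrator matches bond 0)
#4 stroke→I1  (closing 1-jn rule on J2)

bond 0 stroke at J1
bond 1 stroke at J2
bond 2 stroke at J1
bond 3 stroke at Sf1
bond 4 stroke at I1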